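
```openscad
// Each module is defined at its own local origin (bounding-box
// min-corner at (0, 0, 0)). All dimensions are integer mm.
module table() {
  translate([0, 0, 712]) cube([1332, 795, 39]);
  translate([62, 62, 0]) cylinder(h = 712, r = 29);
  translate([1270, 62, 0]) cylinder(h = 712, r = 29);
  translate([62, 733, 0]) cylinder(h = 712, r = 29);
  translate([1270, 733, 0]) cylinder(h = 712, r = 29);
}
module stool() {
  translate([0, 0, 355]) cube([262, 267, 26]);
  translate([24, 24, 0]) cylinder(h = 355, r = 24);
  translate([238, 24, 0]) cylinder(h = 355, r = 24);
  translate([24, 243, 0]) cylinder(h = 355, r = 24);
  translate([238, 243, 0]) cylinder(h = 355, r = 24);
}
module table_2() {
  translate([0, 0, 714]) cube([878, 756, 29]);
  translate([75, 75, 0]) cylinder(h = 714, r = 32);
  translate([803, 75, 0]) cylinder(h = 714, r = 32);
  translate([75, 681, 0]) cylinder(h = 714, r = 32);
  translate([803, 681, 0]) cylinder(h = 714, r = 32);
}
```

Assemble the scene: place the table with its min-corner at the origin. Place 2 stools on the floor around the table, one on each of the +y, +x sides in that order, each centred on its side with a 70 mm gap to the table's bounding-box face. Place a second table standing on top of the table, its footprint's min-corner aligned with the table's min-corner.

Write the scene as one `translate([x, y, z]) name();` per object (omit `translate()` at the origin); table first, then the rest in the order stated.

table();
translate([535, 865, 0]) stool();
translate([1402, 264, 0]) stool();
translate([0, 0, 751]) table_2();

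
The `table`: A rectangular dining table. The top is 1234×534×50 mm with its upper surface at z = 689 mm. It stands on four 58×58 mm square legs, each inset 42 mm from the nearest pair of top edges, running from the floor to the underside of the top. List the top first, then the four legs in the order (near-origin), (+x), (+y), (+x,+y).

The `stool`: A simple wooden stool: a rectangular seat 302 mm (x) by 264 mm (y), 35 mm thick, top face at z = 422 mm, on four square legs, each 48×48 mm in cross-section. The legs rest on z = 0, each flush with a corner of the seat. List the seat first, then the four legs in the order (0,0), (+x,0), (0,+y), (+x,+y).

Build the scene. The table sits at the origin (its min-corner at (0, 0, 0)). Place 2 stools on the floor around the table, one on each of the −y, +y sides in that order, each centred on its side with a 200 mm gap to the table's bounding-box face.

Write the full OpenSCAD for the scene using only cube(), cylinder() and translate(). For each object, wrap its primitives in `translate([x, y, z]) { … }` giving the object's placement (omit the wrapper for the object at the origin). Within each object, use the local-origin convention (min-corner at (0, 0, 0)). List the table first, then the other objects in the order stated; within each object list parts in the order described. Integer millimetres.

translate([0, 0, 639]) cube([1234, 534, 50]);
translate([42, 42, 0]) cube([58, 58, 639]);
translate([1134, 42, 0]) cube([58, 58, 639]);
translate([42, 434, 0]) cube([58, 58, 639]);
translate([1134, 434, 0]) cube([58, 58, 639]);
translate([466, -464, 0]) {
  translate([0, 0, 387]) cube([302, 264, 35]);
  cube([48, 48, 387]);
  translate([254, 0, 0]) cube([48, 48, 387]);
  translate([0, 216, 0]) cube([48, 48, 387]);
  translate([254, 216, 0]) cube([48, 48, 387]);
}
translate([466, 734, 0]) {
  translate([0, 0, 387]) cube([302, 264, 35]);
  cube([48, 48, 387]);
  translate([254, 0, 0]) cube([48, 48, 387]);
  translate([0, 216, 0]) cube([48, 48, 387]);
  translate([254, 216, 0]) cube([48, 48, 387]);
}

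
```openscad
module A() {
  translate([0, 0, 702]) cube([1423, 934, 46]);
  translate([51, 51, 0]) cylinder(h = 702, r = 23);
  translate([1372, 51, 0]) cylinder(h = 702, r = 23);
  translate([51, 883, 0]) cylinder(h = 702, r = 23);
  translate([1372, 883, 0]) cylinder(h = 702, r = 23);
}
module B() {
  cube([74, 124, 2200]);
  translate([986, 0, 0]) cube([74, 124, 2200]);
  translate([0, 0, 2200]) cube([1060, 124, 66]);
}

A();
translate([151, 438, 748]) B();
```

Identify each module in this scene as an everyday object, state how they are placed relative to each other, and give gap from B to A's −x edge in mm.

A is a table. B is a door frame. The door frame is on top of the table. The gap from the door frame to the table's −x edge is 151 mm.

The door frame's min-x is at 151; the table's min-x is 0; gap = 151 mm.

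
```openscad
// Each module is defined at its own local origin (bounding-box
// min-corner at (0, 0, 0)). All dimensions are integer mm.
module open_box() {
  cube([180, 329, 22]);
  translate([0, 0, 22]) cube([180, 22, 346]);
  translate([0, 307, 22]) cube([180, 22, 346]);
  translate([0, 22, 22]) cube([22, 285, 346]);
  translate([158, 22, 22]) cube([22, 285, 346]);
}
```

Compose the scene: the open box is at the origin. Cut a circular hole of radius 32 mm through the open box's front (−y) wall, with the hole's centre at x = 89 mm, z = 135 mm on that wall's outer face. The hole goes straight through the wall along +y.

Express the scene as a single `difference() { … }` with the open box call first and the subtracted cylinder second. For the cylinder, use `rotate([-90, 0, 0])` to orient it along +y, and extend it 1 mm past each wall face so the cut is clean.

difference() {
  open_box();
  translate([89, -1, 135]) rotate([-90, 0, 0]) cylinder(h = 24, r = 32);
}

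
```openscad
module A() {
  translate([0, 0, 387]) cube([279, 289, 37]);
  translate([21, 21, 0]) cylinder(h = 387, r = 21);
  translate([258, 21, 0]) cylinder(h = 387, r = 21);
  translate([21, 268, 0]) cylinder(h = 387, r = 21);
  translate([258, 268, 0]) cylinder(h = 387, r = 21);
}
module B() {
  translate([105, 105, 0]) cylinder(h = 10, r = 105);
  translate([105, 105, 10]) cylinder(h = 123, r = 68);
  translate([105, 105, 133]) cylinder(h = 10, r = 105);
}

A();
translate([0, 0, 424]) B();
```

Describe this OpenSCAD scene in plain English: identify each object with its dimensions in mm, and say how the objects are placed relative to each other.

A is a simple wooden stool: a rectangular seat 279 mm (x) by 289 mm (y), 37 mm thick, top face at z = 424 mm, on four round legs, each 42 mm in diameter. The legs rest on z = 0, each leg's axis is inset half a diameter from the nearest pair of seat edges (so the leg's bounding box is flush with the corner).

B is a spool: two coaxial disc flanges of radius 105 mm and thickness 10 mm, joined by a core cylinder of radius 68 mm and height 123 mm. The lower flange rests on z = 0 and the three cylinders share a vertical axis.

The spool is on top of the stool.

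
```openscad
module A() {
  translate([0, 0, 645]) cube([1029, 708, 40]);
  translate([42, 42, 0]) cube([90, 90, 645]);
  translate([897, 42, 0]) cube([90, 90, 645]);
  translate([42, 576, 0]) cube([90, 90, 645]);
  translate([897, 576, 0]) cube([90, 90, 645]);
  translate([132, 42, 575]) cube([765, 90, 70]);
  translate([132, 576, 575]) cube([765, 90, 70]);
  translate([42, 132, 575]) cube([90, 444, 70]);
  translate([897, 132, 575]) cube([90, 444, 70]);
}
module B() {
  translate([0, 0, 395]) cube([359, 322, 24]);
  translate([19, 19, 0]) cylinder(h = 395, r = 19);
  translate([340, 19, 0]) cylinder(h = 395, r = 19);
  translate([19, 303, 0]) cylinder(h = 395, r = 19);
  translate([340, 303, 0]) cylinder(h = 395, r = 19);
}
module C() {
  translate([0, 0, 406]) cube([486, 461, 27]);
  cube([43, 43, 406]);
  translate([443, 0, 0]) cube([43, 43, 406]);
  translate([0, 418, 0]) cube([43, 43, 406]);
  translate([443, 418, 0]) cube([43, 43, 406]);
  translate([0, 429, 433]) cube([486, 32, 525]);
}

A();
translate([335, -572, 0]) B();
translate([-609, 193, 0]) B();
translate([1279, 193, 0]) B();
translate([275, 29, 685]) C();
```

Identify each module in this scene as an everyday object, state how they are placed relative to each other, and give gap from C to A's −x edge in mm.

The chair's min-x is at 275; the table's min-x is 0; gap = 275 mm.

A is a table. B is a stool. C is a chair. Three stools sit around the table at the −y, −x, +x sides. The chair is on top of the table. The gap from the chair to the table's −x edge is 275 mm.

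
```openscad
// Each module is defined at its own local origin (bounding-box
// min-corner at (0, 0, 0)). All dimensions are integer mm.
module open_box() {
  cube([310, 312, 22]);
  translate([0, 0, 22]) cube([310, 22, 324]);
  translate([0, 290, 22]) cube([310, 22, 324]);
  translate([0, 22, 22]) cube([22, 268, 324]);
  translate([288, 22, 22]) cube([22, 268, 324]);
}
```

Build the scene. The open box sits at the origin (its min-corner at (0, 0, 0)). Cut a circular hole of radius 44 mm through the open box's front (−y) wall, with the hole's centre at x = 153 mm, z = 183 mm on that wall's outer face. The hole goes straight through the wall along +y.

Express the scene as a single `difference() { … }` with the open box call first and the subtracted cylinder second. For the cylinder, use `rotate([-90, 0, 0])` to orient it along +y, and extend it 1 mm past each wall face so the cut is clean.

difference() {
  open_box();
  translate([153, -1, 183]) rotate([-90, 0, 0]) cylinder(h = 24, r = 44);
}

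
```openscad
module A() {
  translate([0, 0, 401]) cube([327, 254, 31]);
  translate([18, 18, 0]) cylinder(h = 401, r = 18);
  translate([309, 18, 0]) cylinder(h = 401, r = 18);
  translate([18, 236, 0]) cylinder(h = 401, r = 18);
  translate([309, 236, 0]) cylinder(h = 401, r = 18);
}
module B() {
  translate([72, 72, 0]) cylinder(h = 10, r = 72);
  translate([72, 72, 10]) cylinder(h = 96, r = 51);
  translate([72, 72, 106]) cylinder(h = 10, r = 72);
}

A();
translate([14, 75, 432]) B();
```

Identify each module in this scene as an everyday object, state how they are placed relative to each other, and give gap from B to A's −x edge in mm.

A is a stool. B is a spool. The spool is on top of the stool. The gap from the spool to the stool's −x edge is 14 mm.

The spool's min-x is at 14; the stool's min-x is 0; gap = 14 mm.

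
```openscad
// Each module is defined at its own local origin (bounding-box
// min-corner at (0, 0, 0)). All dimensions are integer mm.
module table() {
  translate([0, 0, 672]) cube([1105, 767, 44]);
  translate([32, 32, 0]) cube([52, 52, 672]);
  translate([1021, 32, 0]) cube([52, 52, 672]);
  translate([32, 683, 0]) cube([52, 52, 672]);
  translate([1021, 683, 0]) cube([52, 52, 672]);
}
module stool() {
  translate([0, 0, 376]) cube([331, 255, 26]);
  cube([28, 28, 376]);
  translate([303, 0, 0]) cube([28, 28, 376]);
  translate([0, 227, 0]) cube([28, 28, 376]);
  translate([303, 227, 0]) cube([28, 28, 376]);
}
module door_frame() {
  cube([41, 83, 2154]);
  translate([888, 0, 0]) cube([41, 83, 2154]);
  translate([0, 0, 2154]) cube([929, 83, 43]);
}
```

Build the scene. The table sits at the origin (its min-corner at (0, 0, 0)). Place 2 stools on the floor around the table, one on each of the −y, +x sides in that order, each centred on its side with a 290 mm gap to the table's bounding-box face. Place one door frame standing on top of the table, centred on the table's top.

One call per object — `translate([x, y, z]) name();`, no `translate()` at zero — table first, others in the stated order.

table();
translate([387, -545, 0]) stool();
translate([1395, 256, 0]) stool();
translate([88, 342, 716]) door_frame();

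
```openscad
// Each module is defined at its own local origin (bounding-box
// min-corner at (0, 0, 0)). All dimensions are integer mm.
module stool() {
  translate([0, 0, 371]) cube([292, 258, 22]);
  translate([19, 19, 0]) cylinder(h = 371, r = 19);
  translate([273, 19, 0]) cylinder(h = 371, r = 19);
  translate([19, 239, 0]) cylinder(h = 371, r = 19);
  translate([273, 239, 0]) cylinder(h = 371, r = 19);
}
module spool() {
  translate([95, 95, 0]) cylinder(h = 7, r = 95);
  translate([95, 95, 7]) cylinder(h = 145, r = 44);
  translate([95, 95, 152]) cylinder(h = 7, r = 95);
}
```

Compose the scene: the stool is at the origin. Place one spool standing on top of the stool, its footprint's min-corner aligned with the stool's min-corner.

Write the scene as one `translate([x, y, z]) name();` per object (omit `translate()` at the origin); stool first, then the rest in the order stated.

stool();
translate([0, 0, 393]) spool();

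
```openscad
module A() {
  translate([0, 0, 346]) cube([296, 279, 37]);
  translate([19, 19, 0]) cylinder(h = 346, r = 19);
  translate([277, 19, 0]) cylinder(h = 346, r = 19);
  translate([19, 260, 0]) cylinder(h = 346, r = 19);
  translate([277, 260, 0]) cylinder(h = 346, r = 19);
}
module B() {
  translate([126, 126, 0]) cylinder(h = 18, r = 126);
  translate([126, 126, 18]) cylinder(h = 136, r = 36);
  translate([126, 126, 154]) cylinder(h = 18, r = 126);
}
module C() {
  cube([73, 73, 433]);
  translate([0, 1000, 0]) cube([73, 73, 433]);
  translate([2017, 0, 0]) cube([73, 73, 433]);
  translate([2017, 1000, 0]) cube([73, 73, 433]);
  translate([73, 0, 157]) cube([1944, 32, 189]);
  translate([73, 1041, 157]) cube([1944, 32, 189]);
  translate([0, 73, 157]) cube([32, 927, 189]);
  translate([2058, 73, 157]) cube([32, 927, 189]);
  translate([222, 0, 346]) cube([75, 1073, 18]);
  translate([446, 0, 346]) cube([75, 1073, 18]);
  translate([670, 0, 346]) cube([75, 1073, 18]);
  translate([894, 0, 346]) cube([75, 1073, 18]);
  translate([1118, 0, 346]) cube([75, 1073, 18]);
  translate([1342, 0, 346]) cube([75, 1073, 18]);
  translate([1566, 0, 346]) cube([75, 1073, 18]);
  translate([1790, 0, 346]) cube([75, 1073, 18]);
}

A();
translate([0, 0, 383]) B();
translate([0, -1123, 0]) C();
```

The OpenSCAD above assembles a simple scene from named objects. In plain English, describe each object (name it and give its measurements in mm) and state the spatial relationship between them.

A is a four-legged stool. The seat is 296×279 mm, 37 mm thick, top at z = 383 mm. It stands on four round legs, each 38 mm in diameter, from z = 0 to the seat underside, each leg's axis is inset half a diameter from the nearest pair of seat edges (so the leg's bounding box is flush with the corner).

B is a spool: two coaxial disc flanges of radius 126 mm and thickness 18 mm, joined by a core cylinder of radius 36 mm and height 136 mm. The lower flange rests on z = 0 and the three cylinders share a vertical axis.

C is a bed frame 2090 mm long (x) by 1073 mm wide (y). Four 73×73 mm corner posts, 433 mm tall, at the corners of the footprint. Four rails of 32 mm thickness and 189 mm height run between adjacent posts with their undersides at z = 157 mm, their outer faces flush with the outside of the frame (the two x-running rails run between the posts' inner faces; the two y-running rails run between the posts' inner faces). 8 slats, each 75 mm wide (x) and 18 mm thick, lie across the top of the two x-running rails, running the full 1073 mm width of the frame in y; the slats are evenly spaced along x between the inner faces of the end posts with equal gaps (rounded down to the nearest mm) at the −x end and between each pair — any rounding remainder accumulates at the +x end.

The spool is on top of the stool. The bed frame is on the floor beside the stool on its −y side.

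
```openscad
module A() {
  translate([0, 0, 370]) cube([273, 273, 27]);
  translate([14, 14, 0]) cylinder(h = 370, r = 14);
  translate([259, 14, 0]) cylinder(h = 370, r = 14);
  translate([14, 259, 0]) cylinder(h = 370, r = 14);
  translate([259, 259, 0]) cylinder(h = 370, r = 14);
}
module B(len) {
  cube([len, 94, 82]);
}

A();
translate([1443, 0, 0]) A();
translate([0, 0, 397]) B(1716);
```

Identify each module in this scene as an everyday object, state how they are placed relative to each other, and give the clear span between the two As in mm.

A is a stool. B is a beam. A beam spans the tops of two stools. The clear span between the two stools is 1170 mm.

Second stool starts at x = 1443; first ends at x = 273; clear span = 1443 − 273 = 1170 mm.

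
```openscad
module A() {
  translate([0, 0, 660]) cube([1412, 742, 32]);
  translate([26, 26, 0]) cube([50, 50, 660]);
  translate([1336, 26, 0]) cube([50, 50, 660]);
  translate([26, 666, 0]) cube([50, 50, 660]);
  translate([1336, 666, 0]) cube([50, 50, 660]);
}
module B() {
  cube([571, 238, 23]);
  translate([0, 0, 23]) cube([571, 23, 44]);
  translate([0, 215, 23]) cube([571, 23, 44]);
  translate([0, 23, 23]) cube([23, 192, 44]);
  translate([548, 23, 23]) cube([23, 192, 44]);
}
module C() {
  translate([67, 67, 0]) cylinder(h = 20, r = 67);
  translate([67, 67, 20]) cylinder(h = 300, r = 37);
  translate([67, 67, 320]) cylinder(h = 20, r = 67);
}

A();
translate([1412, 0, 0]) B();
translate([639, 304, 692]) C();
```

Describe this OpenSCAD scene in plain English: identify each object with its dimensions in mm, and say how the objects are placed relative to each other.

A is a table: top 1412 mm (x) × 742 mm (y), 32 mm thick, upper face at z = 692 mm, on four 50×50 mm square legs, each inset 26 mm from the nearest pair of top edges, running from z = 0 to the bottom of the top.

B is an open storage box with external size 571×238×67 mm and wall thickness 23 mm (the base is also 23 mm thick). The base covers the whole footprint; the four walls stand on the base, with the y-facing walls full-width and the x-facing walls fitting between their inner faces.

C is a spool: two coaxial disc flanges of radius 67 mm and thickness 20 mm, joined by a core cylinder of radius 37 mm and height 300 mm. The lower flange rests on z = 0 and the three cylinders share a vertical axis.

The open box is against the table's +x side, with their −y faces flush. The spool is on top of the table, centred.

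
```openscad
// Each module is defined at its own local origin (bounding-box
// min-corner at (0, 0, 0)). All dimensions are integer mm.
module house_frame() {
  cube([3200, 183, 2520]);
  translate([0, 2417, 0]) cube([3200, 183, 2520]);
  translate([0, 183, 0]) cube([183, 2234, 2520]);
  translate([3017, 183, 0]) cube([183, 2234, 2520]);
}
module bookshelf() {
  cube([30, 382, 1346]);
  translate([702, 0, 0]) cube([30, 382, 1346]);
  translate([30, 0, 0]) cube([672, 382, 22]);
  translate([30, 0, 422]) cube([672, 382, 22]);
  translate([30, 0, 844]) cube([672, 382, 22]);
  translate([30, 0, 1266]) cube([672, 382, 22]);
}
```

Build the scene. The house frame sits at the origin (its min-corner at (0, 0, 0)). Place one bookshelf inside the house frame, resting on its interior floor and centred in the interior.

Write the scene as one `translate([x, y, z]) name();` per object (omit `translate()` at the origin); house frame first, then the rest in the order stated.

house_frame();
translate([1234, 1109, 0]) bookshelf();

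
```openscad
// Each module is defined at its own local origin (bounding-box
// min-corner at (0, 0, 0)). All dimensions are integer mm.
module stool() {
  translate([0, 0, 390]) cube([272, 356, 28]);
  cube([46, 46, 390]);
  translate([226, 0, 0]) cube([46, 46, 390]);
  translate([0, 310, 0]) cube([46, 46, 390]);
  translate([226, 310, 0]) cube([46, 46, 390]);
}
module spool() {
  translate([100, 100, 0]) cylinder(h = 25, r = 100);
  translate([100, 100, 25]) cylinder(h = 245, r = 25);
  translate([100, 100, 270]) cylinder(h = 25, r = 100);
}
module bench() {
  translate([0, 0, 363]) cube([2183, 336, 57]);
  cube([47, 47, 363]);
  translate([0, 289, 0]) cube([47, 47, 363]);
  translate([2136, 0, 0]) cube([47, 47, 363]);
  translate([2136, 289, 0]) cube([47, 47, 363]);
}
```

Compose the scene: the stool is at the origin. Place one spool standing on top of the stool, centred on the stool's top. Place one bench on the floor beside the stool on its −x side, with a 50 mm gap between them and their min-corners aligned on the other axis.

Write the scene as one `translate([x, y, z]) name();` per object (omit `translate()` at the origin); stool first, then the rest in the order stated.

stool();
translate([36, 78, 418]) spool();
translate([-2233, 0, 0]) bench();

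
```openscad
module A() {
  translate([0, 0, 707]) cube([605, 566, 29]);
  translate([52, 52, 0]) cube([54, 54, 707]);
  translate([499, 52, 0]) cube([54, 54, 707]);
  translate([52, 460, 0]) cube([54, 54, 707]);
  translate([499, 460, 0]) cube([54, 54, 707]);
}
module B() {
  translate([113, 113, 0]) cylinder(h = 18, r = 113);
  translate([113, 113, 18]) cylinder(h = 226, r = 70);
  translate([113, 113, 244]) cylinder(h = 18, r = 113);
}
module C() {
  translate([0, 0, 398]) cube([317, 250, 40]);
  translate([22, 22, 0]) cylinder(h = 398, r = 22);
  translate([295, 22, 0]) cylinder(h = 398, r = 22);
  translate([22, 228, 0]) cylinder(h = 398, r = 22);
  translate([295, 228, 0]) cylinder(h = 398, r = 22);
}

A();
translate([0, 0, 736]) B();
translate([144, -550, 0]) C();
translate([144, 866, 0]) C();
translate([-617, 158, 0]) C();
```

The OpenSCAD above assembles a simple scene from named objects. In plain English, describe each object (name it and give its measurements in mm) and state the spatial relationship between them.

A is a table with a 605×566 mm rectangular top, 29 mm thick, top surface at z = 736 mm, supported by four 54×54 mm square legs, each inset 52 mm from the nearest pair of top edges, running from the floor.

B is a spool: two coaxial disc flanges of radius 113 mm and thickness 18 mm, joined by a core cylinder of radius 70 mm and height 226 mm. The lower flange rests on z = 0 and the three cylinders share a vertical axis.

C is a four-legged stool. The seat is a 317×250×40 mm slab whose top surface is at z = 438 mm; four round legs, each 44 mm in diameter, run from the floor (z = 0) to the underside of the seat, each leg's axis is inset half a diameter from the nearest pair of seat edges (so the leg's bounding box is flush with the corner).

The spool is on top of the table. Three stools sit around the table at the −y, +y, −x sides.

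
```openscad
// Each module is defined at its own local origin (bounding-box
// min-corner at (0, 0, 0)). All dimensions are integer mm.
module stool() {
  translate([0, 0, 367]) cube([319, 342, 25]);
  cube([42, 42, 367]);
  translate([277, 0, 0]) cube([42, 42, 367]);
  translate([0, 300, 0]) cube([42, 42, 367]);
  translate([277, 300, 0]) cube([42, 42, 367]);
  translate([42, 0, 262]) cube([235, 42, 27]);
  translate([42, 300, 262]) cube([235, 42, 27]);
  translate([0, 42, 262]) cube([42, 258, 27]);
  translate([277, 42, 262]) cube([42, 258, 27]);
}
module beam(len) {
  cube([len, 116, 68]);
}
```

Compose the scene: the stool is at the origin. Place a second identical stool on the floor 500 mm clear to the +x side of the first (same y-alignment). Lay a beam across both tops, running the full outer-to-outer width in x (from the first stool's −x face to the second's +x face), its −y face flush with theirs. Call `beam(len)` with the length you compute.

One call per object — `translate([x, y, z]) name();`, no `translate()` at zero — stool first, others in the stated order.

stool();
translate([819, 0, 0]) stool();
translate([0, 0, 392]) beam(1138);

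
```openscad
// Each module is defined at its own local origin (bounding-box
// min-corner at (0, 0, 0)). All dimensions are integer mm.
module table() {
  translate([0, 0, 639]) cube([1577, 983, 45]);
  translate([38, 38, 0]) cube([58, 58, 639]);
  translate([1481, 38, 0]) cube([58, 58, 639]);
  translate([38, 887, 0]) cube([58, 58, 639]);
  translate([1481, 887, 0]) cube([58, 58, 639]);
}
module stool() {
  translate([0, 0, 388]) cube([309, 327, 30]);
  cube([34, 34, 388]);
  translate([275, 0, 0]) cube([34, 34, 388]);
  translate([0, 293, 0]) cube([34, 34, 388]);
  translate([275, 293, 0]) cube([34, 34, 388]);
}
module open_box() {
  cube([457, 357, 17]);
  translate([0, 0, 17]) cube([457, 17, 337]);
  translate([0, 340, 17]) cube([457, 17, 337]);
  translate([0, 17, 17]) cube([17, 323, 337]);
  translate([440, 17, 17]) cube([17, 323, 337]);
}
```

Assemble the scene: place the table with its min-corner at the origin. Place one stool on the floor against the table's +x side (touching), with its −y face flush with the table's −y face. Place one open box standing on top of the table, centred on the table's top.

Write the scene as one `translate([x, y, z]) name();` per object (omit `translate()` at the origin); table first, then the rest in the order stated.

table();
translate([1577, 0, 0]) stool();
translate([560, 313, 684]) open_box();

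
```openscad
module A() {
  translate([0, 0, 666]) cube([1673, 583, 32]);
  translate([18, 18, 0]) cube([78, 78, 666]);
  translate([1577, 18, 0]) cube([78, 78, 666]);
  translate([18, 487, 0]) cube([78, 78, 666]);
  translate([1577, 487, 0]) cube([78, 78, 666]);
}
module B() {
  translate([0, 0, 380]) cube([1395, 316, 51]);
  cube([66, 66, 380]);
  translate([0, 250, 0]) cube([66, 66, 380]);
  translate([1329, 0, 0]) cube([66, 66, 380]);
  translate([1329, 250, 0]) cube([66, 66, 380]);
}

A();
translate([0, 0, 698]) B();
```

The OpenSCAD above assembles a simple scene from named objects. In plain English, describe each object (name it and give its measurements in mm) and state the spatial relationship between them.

A is a table with a 1673×583 mm rectangular top, 32 mm thick, top surface at z = 698 mm, supported by four 78×78 mm square legs, each inset 18 mm from the nearest pair of top edges, running from the floor.

B is a bench: a 1395×316 mm seat slab, 51 mm thick, top at z = 431 mm, on four 66×66 mm square legs flush with the seat corners and standing on z = 0.

The bench is on top of the table.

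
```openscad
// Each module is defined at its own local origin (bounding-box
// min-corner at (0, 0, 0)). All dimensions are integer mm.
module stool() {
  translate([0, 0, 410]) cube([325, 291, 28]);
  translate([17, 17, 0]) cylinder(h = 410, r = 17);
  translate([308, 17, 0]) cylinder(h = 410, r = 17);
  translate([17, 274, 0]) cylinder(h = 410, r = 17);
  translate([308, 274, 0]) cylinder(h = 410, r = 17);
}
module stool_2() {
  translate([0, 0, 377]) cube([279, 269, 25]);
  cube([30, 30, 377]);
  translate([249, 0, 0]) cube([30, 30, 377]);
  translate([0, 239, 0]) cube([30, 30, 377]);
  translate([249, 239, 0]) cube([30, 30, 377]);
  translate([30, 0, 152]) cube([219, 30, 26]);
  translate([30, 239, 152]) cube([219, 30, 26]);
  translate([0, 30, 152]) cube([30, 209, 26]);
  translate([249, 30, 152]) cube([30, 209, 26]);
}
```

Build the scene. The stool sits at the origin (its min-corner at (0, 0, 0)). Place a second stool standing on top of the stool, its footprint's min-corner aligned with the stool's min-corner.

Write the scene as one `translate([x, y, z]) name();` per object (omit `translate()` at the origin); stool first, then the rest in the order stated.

stool();
translate([0, 0, 438]) stool_2();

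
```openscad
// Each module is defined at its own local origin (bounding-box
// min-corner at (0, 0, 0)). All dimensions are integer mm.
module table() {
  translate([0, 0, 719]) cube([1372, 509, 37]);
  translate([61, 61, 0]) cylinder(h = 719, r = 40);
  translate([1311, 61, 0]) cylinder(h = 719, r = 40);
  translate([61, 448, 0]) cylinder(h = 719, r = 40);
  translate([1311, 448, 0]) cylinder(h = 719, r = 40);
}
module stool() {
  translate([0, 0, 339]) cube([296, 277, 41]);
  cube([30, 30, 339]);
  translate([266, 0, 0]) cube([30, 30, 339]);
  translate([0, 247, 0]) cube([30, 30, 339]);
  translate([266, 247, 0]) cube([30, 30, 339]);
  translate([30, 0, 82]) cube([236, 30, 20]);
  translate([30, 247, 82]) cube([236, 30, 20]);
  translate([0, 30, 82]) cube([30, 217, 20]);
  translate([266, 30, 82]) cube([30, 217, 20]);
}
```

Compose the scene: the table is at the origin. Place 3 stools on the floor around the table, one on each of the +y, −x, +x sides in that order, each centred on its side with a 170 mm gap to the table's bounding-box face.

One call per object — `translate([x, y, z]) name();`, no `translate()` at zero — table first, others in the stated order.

table();
translate([538, 679, 0]) stool();
translate([-466, 116, 0]) stool();
translate([1542, 116, 0]) stool();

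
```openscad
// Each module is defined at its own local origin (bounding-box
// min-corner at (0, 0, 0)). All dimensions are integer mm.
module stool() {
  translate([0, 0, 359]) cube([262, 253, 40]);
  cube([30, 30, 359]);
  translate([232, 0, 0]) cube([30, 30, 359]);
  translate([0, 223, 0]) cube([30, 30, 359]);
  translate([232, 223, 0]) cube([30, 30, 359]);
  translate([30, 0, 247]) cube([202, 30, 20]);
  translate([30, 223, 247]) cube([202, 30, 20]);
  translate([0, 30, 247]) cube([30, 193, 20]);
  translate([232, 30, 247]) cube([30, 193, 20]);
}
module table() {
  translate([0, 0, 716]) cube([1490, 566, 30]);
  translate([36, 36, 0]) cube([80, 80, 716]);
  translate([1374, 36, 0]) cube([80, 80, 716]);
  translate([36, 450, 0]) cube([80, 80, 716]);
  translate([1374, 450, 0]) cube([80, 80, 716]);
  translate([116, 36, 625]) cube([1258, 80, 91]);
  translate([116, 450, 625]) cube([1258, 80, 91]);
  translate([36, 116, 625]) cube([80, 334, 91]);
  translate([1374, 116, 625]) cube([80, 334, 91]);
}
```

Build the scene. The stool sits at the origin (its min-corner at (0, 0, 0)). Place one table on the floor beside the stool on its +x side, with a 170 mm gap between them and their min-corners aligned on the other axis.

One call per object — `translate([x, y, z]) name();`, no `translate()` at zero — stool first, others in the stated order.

stool();
translate([432, 0, 0]) table();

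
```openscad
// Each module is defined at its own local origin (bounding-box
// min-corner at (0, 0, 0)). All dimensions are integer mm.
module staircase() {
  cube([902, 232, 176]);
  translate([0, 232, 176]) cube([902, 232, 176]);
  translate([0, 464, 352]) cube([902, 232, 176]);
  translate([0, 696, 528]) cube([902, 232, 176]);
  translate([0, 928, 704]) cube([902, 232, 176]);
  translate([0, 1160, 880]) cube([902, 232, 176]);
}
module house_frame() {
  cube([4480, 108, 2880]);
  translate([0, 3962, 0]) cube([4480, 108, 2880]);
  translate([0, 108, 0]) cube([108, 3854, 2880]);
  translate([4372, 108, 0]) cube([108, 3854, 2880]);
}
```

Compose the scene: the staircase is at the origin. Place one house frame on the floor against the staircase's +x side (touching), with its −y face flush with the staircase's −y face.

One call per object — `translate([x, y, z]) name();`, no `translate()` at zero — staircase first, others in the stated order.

staircase();
translate([902, 0, 0]) house_frame();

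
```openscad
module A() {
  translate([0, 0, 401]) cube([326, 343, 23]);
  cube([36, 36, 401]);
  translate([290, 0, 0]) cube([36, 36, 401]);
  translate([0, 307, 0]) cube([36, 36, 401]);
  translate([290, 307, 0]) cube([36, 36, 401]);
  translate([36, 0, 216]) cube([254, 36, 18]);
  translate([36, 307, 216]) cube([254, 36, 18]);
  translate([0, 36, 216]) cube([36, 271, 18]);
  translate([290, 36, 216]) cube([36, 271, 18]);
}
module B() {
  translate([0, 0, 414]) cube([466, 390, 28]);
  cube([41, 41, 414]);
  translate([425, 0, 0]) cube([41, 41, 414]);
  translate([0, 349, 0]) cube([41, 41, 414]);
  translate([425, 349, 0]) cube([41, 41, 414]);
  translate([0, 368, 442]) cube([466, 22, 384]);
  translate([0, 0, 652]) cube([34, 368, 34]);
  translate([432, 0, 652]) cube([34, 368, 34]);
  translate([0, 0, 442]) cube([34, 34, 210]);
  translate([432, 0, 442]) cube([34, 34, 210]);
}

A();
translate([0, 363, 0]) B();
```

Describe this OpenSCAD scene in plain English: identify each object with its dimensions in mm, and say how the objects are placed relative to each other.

A is a four-legged stool. The seat is 326×343 mm, 23 mm thick, top at z = 424 mm. It stands on four square legs, each 36×36 mm in cross-section, from z = 0 to the seat underside, each flush with a corner of the seat. Four stretchers, 36 mm wide and 18 mm tall, connect adjacent legs with their undersides at z = 216 mm, each running between the inner faces of the legs it joins and aligned with the legs' outer faces on the other axis.

B is a chair. The seat is a 466×390×28 mm slab with its top at z = 442 mm, on four 41×41 mm corner legs (flush with the seat edges, standing on z = 0). A flat backrest 22 mm thick, 384 mm tall, spans the full seat width and rises from the seat top along its +y edge, rear face flush with the rear of the seat. Two armrests of 34×34 mm section run along each side from the seat's front edge to the front of the backrest, top faces 244 mm above the seat top and outer faces flush with the seat's x-edges; a 34×34 mm post under the front of each armrest stands on the seat at the front corner.

The chair is on the floor beside the stool on its +y side.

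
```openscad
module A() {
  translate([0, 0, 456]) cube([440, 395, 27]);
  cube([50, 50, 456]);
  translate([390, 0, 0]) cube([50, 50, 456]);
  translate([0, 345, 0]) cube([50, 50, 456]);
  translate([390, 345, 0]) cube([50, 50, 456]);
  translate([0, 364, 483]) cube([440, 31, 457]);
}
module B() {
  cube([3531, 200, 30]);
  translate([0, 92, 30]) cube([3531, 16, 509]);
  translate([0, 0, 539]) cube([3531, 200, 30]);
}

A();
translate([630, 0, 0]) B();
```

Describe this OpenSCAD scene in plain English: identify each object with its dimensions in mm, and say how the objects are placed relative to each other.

A is a chair: 440×395 mm seat, 27 mm thick, top at z = 483 mm, on four 50 mm square corner legs flush with the seat edges. A 31 mm thick backrest slab spans the full seat width, extending 457 mm above the seat top, its back face flush with the seat's +y edge.

B is an I-beam lying along x, 3531 mm long. Overall section height 569 mm. Two flanges 200 mm wide (y) and 30 mm thick, one on the floor and one at the top; a web 16 mm thick runs between them, centred on the flange width.

The I-beam is on the floor beside the chair on its +x side.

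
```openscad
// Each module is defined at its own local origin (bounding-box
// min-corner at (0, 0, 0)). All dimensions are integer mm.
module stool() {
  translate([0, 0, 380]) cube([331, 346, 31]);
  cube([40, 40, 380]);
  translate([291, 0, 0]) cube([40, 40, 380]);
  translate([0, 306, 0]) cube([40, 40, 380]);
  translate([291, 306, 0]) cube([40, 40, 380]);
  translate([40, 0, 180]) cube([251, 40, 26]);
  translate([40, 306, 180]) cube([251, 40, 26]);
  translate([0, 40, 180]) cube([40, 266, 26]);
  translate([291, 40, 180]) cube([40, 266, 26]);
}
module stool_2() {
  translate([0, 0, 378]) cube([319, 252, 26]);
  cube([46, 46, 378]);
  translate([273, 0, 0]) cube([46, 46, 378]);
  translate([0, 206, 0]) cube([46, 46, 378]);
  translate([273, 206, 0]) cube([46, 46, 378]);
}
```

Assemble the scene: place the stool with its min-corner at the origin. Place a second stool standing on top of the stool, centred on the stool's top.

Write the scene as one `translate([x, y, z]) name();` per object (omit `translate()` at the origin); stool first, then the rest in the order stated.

stool();
translate([6, 47, 411]) stool_2();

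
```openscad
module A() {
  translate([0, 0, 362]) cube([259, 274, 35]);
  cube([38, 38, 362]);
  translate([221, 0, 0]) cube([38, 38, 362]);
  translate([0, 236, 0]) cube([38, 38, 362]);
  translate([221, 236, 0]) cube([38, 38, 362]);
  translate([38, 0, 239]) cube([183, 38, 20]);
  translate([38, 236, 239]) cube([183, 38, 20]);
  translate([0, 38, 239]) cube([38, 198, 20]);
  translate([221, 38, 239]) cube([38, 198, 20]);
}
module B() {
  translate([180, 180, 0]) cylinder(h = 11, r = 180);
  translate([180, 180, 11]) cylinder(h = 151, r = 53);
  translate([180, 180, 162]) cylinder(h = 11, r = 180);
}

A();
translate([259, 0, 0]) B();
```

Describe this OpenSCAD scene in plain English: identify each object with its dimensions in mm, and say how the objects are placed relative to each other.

A is a four-legged stool. The seat is a 259×274×35 mm slab whose top surface is at z = 397 mm; four square legs, each 38×38 mm in cross-section, run from the floor (z = 0) to the underside of the seat, each flush with a corner of the seat. Four stretchers, 38 mm wide and 20 mm tall, connect adjacent legs with their undersides at z = 239 mm, each running between the inner faces of the legs it joins and aligned with the legs' outer faces on the other axis.

B is a spool: two coaxial disc flanges of radius 180 mm and thickness 11 mm, joined by a core cylinder of radius 53 mm and height 151 mm. The lower flange rests on z = 0 and the three cylinders share a vertical axis.

The spool is against the stool's +x side, with their −y faces flush.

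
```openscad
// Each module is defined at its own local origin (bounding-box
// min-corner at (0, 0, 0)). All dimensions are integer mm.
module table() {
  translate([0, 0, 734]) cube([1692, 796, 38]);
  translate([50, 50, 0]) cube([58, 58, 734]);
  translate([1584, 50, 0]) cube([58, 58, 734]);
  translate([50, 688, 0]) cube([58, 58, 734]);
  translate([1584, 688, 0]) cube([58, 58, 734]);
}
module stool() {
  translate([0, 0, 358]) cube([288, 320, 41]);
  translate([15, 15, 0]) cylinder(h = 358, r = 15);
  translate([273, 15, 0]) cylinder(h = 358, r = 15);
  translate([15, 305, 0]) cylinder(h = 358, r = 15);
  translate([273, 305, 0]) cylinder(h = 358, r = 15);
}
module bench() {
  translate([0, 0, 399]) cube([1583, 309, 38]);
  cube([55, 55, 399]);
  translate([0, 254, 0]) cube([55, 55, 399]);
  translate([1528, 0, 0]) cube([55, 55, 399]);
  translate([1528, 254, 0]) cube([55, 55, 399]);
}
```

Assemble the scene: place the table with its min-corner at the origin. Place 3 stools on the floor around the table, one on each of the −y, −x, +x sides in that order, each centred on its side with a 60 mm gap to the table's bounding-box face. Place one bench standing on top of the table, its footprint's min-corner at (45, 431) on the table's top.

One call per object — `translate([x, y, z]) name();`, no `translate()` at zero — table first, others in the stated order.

table();
translate([702, -380, 0]) stool();
translate([-348, 238, 0]) stool();
translate([1752, 238, 0]) stool();
translate([45, 431, 772]) bench();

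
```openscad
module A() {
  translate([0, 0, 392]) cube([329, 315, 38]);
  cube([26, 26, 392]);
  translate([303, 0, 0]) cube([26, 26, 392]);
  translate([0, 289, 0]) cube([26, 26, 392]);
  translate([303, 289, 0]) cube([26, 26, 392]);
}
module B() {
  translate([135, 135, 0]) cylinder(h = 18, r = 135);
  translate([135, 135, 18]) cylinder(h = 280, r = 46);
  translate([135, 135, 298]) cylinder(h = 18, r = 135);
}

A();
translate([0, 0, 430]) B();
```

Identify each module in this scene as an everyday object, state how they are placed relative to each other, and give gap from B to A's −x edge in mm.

The spool's min-x is at 0; the stool's min-x is 0; gap = 0 mm.

A is a stool. B is a spool. The spool is on top of the stool. The gap from the spool to the stool's −x edge is 0 mm.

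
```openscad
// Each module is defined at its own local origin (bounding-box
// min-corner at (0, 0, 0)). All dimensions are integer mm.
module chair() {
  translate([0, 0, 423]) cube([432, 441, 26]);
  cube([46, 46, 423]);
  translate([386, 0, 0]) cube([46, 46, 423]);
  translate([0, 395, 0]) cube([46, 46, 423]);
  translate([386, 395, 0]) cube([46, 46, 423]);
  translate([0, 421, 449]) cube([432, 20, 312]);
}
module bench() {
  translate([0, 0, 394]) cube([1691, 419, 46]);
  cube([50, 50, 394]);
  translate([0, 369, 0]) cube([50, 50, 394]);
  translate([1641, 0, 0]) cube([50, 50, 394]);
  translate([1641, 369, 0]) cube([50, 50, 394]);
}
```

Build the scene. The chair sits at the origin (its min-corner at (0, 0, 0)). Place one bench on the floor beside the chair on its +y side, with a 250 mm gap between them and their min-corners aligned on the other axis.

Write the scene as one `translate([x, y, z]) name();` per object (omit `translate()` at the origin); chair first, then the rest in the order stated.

chair();
translate([0, 691, 0]) bench();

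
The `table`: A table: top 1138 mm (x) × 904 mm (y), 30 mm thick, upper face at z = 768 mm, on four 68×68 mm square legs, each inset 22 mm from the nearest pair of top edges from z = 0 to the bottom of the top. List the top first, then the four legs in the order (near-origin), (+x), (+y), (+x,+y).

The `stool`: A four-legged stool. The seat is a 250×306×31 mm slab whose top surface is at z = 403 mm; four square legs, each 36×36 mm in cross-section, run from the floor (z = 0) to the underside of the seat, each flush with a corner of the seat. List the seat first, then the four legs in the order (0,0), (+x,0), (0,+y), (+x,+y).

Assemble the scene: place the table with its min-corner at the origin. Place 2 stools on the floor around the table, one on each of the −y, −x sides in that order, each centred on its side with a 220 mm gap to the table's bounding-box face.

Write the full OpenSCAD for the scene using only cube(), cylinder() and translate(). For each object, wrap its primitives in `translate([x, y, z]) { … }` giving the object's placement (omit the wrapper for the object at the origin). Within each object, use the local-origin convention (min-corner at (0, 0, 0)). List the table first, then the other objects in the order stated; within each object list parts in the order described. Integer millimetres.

translate([0, 0, 738]) cube([1138, 904, 30]);
translate([22, 22, 0]) cube([68, 68, 738]);
translate([1048, 22, 0]) cube([68, 68, 738]);
translate([22, 814, 0]) cube([68, 68, 738]);
translate([1048, 814, 0]) cube([68, 68, 738]);
translate([444, -526, 0]) {
  translate([0, 0, 372]) cube([250, 306, 31]);
  cube([36, 36, 372]);
  translate([214, 0, 0]) cube([36, 36, 372]);
  translate([0, 270, 0]) cube([36, 36, 372]);
  translate([214, 270, 0]) cube([36, 36, 372]);
}
translate([-470, 299, 0]) {
  translate([0, 0, 372]) cube([250, 306, 31]);
  cube([36, 36, 372]);
  translate([214, 0, 0]) cube([36, 36, 372]);
  translate([0, 270, 0]) cube([36, 36, 372]);
  translate([214, 270, 0]) cube([36, 36, 372]);
}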